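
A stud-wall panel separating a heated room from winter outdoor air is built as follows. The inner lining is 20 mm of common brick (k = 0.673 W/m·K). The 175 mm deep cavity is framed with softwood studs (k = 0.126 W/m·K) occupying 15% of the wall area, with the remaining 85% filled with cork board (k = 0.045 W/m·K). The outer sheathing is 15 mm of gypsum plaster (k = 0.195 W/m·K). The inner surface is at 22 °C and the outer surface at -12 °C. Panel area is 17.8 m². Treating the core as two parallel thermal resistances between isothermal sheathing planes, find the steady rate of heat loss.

Q ≈ 191 W

Sheathing layers in series; stud and cavity paths in parallel between them.
R_inner = 0.02/(0.673×17.8) = 0.00167 K/W
R_stud  = 0.175/(0.126×0.15×17.8) = 0.5202 K/W
R_cav   = 0.175/(0.045×0.85×17.8) = 0.257 K/W
1/R_core = 1/R_stud + 1/R_cav → R_core = 0.172 K/W
R_outer = 0.015/(0.195×17.8) = 0.004322 K/W
R_total = 0.178 K/W
Q = ΔT/R_total = 34/0.178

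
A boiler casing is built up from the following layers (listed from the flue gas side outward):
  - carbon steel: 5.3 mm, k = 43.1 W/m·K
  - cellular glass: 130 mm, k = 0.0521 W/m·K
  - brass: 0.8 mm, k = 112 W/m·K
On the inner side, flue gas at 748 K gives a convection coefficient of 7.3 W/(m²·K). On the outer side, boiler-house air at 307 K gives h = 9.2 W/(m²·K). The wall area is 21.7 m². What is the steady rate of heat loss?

Q ≈ 3490 W

Model the wall as resistances in series:
R_inner film = 1/(h_i·A) = 1/(7.3×21.7) = 0.006313 K/W
R_carbon steel = L/(kA) = 0.0053/(43.1×21.7) = 5.667×10^-6 K/W
R_cellular glass = L/(kA) = 0.13/(0.0521×21.7) = 0.115 K/W
R_brass = L/(kA) = 0.0008/(112×21.7) = 3.292×10^-7 K/W
R_outer film = 1/(h_o·A) = 1/(9.2×21.7) = 0.005009 K/W
R_total = 0.1263 K/W
Q = ΔT / R_total = 441 / 0.1263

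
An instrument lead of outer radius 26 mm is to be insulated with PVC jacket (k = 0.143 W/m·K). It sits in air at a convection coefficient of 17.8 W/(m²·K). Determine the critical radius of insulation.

r_cr ≈ 8.03 mm

For a cylinder r_cr = k/h = 0.143/17.8
r_cr = 8.03 mm; since the bare radius (26 mm) is above r_cr, any added insulation will reduce heat loss.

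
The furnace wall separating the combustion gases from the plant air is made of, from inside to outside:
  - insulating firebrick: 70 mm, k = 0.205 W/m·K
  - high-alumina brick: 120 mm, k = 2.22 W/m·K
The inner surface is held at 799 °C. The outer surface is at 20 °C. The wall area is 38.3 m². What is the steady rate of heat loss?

Treating each layer as a thermal resistance in series:
R_insulating firebrick = L/(kA) = 0.07/(0.205×38.3) = 0.008915 K/W
R_high-alumina brick = L/(kA) = 0.12/(2.22×38.3) = 0.001411 K/W
R_total = 0.01033 K/W
Q = ΔT / R_total = 779 / 0.01033

Q ≈ 75400 W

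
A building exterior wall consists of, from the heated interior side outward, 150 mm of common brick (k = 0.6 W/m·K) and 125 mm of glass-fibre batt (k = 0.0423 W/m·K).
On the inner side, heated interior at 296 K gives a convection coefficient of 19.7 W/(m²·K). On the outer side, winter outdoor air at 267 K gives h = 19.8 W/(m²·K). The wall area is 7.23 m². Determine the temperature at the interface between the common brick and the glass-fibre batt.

T ≈ 293 K

Model the wall as resistances in series:
R_inner film = 1/(h_i·A) = 1/(19.7×7.23) = 0.007021 K/W
R_common brick = L/(kA) = 0.15/(0.6×7.23) = 0.03458 K/W
R_glass-fibre batt = L/(kA) = 0.125/(0.0423×7.23) = 0.4087 K/W
R_outer film = 1/(h_o·A) = 1/(19.8×7.23) = 0.006985 K/W
R_total = 0.4573 K/W;  Q = ΔT/R_total = 29/0.4573 = 63.41 W
T_interface = T_inner − Q·ΣR(inner→interface) = 296 − 63.4×0.0416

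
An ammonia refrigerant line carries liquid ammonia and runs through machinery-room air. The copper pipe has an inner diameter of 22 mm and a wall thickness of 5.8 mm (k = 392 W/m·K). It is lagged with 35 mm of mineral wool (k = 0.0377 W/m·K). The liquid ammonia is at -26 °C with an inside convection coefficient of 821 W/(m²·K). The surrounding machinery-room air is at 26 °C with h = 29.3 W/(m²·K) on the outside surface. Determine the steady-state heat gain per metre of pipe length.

Cylindrical conduction, so R = ln(r₂/r₁)/(2πkL) per layer, in series:
R_inner film = 1/(h_i·2πr₁L) = 1/(821×2π×0.011×1) = 0.01762 K/W
R_copper pipe wall = ln(16.8/11)/(2π×392×1) = 1.719×10^-4 K/W
R_mineral wool = ln(51.8/16.8)/(2π×0.0377×1) = 4.754 K/W
R_outer film = 1/(h_o·2πr_oL) = 1/(29.3×2π×0.0518×1) = 0.1049 K/W
R_total = 4.876 K/W
Q = ΔT/R_total = 52/4.876

q′ ≈ 10.7 W/m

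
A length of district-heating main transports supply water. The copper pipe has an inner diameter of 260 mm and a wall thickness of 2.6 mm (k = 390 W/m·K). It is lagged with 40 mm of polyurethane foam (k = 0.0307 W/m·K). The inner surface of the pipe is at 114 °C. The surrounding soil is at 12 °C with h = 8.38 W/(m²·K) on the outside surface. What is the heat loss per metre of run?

q′ ≈ 69.1 W/m

Radial resistances (cylindrical: R_cond = ln(r_o/r_i)/(2πkL), R_conv = 1/(h·2πrL)):
R_copper pipe wall = ln(132.6/130)/(2π×390×1) = 8.081×10^-6 K/W
R_polyurethane foam = ln(172.6/132.6)/(2π×0.0307×1) = 1.367 K/W
R_outer film = 1/(h_o·2πr_oL) = 1/(8.38×2π×0.1726×1) = 0.11 K/W
R_total = 1.477 K/W
Q = ΔT/R_total = 102/1.477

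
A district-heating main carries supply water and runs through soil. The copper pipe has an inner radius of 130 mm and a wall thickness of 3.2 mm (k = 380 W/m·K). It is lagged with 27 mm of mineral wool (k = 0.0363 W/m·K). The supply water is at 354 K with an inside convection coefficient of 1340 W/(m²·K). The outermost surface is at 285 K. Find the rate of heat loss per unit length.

q′ ≈ 85.2 W/m

Per-layer cylindrical resistances, series-summed:
R_inner film = 1/(h_i·2πr₁L) = 1/(1340×2π×0.13×1) = 9.136×10^-4 K/W
R_copper pipe wall = ln(133.2/130)/(2π×380×1) = 1.018×10^-5 K/W
R_mineral wool = ln(160.2/133.2)/(2π×0.0363×1) = 0.8092 K/W
R_total = 0.8102 K/W
Q = ΔT/R_total = 69/0.8102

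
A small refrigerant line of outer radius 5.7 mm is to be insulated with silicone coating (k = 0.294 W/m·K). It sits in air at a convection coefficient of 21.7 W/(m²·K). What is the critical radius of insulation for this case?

r_cr ≈ 13.5 mm

For a cylinder r_cr = k/h = 0.294/21.7
r_cr = 13.5 mm; since the bare radius (5.7 mm) is below r_cr, adding a thin layer of insulation will *increase* heat loss.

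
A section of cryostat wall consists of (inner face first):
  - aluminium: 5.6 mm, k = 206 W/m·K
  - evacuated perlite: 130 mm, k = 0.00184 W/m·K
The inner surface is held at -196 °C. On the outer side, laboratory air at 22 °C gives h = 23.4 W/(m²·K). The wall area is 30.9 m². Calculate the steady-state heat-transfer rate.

Q ≈ 95.3 W

Treating each layer as a thermal resistance in series:
R_aluminium = L/(kA) = 0.0056/(206×30.9) = 8.798×10^-7 K/W
R_evacuated perlite = L/(kA) = 0.13/(0.00184×30.9) = 2.286 K/W
R_outer film = 1/(h_o·A) = 1/(23.4×30.9) = 0.001383 K/W
R_total = 2.288 K/W
Q = ΔT / R_total = 218 / 2.288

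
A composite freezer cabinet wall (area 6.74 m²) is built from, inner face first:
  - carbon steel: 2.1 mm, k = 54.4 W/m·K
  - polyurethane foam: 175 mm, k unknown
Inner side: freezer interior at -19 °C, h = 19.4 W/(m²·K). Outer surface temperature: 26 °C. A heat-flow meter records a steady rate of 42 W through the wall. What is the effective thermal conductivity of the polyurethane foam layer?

k ≈ 0.0244 W/(m·K)

Thermal resistances in series:
R_inner film = 1/(h_i·A) = 1/(19.4×6.74) = 0.007648 K/W
R_carbon steel = L/(kA) = 0.0021/(54.4×6.74) = 5.727×10^-6 K/W
Sum of known resistances R_other = 0.007654 K/W
Total R = ΔT/Q = 45/42 = 1.071 K/W
R_polyurethane foam = R_total − R_other = 1.064 K/W
k = L/(R·A) = 0.175/(1.064×6.74)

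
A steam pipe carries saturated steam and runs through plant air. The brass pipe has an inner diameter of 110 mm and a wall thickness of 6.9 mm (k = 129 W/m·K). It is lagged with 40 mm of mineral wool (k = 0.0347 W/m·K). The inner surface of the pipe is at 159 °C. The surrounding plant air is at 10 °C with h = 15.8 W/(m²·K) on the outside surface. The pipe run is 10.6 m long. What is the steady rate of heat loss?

Radial resistances (cylindrical: R_cond = ln(r_o/r_i)/(2πkL), R_conv = 1/(h·2πrL)):
R_brass pipe wall = ln(61.9/55)/(2π×129×10.6) = 1.376×10^-5 K/W
R_mineral wool = ln(101.9/61.9)/(2π×0.0347×10.6) = 0.2157 K/W
R_outer film = 1/(h_o·2πr_oL) = 1/(15.8×2π×0.1019×10.6) = 0.009326 K/W
R_total = 0.225 K/W
Q = ΔT/R_total = 149/0.225

Q ≈ 662 W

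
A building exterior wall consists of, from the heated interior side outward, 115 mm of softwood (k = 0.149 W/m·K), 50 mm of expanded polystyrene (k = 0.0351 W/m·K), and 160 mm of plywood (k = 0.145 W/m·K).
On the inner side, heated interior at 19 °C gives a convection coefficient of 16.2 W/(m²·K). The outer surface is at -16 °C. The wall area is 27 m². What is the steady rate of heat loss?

Q ≈ 281 W

Treating each layer as a thermal resistance in series:
R_inner film = 1/(h_i·A) = 1/(16.2×27) = 0.002286 K/W
R_softwood = L/(kA) = 0.115/(0.149×27) = 0.02859 K/W
R_expanded polystyrene = L/(kA) = 0.05/(0.0351×27) = 0.05276 K/W
R_plywood = L/(kA) = 0.16/(0.145×27) = 0.04087 K/W
R_total = 0.1245 K/W
Q = ΔT / R_total = 35 / 0.1245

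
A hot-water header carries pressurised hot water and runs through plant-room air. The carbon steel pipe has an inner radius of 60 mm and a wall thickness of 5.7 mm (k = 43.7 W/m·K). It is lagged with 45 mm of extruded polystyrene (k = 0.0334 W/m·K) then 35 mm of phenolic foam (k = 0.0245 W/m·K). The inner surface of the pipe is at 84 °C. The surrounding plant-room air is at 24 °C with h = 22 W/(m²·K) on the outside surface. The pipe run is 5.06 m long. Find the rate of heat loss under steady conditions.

For a radial system each layer contributes R = ln(r_out/r_in)/(2πkL); films add R = 1/(hA).
R_carbon steel pipe wall = ln(65.7/60)/(2π×43.7×5.06) = 6.532×10^-5 K/W
R_extruded polystyrene = ln(110.7/65.7)/(2π×0.0334×5.06) = 0.4913 K/W
R_phenolic foam = ln(145.7/110.7)/(2π×0.0245×5.06) = 0.3527 K/W
R_outer film = 1/(h_o·2πr_oL) = 1/(22×2π×0.1457×5.06) = 0.009813 K/W
R_total = 0.8539 K/W
Q = ΔT/R_total = 60/0.8539

Q ≈ 70.3 W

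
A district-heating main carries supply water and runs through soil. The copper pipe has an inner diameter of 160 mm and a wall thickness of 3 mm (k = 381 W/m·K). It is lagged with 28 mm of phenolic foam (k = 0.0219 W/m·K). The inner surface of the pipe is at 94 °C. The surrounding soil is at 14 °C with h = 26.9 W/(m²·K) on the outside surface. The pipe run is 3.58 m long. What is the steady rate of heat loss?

Q ≈ 132 W

Cylindrical conduction, so R = ln(r₂/r₁)/(2πkL) per layer, in series:
R_copper pipe wall = ln(83/80)/(2π×381×3.58) = 4.296×10^-6 K/W
R_phenolic foam = ln(111/83)/(2π×0.0219×3.58) = 0.5901 K/W
R_outer film = 1/(h_o·2πr_oL) = 1/(26.9×2π×0.111×3.58) = 0.01489 K/W
R_total = 0.605 K/W
Q = ΔT/R_total = 80/0.605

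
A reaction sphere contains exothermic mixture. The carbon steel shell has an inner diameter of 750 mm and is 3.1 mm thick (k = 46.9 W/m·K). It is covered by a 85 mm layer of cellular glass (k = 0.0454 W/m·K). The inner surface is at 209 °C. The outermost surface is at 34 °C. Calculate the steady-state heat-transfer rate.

Each spherical layer contributes R = (1/r_i − 1/r_o)/(4πk):
R_carbon steel shell = (1/0.375 − 1/0.3781)/(4π×46.9) = 3.71×10^-5 K/W
R_cellular glass = (1/0.3781 − 1/0.4631)/(4π×0.0454) = 0.8509 K/W
R_total = 0.8509 K/W
Q = ΔT/R_total = 175/0.8509

Q ≈ 206 W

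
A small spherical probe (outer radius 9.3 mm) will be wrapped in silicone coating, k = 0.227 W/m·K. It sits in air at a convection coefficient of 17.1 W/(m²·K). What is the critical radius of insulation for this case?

For a sphere r_cr = 2k/h = 2×0.227/17.1
r_cr = 26.5 mm; since the bare radius (9.3 mm) is below r_cr, adding a thin layer of insulation will *increase* heat loss.

r_cr ≈ 26.5 mm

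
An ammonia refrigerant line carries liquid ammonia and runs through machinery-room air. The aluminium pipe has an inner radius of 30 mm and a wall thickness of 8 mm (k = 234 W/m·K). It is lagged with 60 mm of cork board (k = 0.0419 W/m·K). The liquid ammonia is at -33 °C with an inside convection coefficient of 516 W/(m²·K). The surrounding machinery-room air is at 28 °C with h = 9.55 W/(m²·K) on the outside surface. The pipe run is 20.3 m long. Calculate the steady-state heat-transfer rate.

Per-layer cylindrical resistances, series-summed:
R_inner film = 1/(h_i·2πr₁L) = 1/(516×2π×0.03×20.3) = 5.065×10^-4 K/W
R_aluminium pipe wall = ln(38/30)/(2π×234×20.3) = 7.92×10^-6 K/W
R_cork board = ln(98/38)/(2π×0.0419×20.3) = 0.1773 K/W
R_outer film = 1/(h_o·2πr_oL) = 1/(9.55×2π×0.098×20.3) = 0.008377 K/W
R_total = 0.1862 K/W
Q = ΔT/R_total = 61/0.1862

Q ≈ 328 W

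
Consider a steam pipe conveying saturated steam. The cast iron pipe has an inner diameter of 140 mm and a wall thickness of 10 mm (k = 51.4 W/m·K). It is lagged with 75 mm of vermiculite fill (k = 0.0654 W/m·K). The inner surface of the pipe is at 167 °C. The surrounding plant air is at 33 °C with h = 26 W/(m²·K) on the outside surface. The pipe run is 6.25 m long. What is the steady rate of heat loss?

Q ≈ 508 W

Per-layer cylindrical resistances, series-summed:
R_cast iron pipe wall = ln(80/70)/(2π×51.4×6.25) = 6.615×10^-5 K/W
R_vermiculite fill = ln(155/80)/(2π×0.0654×6.25) = 0.2575 K/W
R_outer film = 1/(h_o·2πr_oL) = 1/(26×2π×0.155×6.25) = 0.006319 K/W
R_total = 0.2639 K/W
Q = ΔT/R_total = 134/0.2639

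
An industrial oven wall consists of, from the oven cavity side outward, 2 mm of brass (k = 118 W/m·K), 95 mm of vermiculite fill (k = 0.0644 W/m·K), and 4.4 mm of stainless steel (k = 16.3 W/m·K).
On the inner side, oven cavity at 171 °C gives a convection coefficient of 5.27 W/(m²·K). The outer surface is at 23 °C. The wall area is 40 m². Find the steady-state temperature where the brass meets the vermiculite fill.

T ≈ 154 °C

Series thermal resistances:
R_inner film = 1/(h_i·A) = 1/(5.27×40) = 0.004744 K/W
R_brass = L/(kA) = 0.002/(118×40) = 4.237×10^-7 K/W
R_vermiculite fill = L/(kA) = 0.095/(0.0644×40) = 0.03688 K/W
R_stainless steel = L/(kA) = 0.0044/(16.3×40) = 6.748×10^-6 K/W
R_total = 0.04163 K/W;  Q = ΔT/R_total = 148/0.04163 = 3555 W
T_interface = T_inner − Q·ΣR(inner→interface) = 171 − 3560×0.004744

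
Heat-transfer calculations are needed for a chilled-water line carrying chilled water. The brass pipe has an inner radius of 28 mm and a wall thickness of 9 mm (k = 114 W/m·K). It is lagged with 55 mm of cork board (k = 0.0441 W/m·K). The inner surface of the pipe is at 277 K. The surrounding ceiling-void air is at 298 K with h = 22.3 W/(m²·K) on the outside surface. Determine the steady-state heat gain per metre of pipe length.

q′ ≈ 6.24 W/m

Per-layer cylindrical resistances, series-summed:
R_brass pipe wall = ln(37/28)/(2π×114×1) = 3.891×10^-4 K/W
R_cork board = ln(92/37)/(2π×0.0441×1) = 3.287 K/W
R_outer film = 1/(h_o·2πr_oL) = 1/(22.3×2π×0.092×1) = 0.07758 K/W
R_total = 3.365 K/W
Q = ΔT/R_total = 21/3.365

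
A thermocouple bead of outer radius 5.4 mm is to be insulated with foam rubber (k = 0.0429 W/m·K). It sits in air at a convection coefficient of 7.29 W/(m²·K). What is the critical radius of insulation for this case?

For a sphere r_cr = 2k/h = 2×0.0429/7.29
r_cr = 11.8 mm; since the bare radius (5.4 mm) is below r_cr, adding a thin layer of insulation will *increase* heat loss.

r_cr ≈ 11.8 mm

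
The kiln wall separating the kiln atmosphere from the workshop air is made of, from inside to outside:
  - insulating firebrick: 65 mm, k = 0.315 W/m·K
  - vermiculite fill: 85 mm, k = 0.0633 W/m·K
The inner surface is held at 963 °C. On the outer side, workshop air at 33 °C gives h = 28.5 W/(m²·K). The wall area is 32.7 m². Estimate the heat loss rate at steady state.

Q ≈ 19200 W

Thermal resistances in series:
R_insulating firebrick = L/(kA) = 0.065/(0.315×32.7) = 0.00631 K/W
R_vermiculite fill = L/(kA) = 0.085/(0.0633×32.7) = 0.04106 K/W
R_outer film = 1/(h_o·A) = 1/(28.5×32.7) = 0.001073 K/W
R_total = 0.04845 K/W
Q = ΔT / R_total = 930 / 0.04845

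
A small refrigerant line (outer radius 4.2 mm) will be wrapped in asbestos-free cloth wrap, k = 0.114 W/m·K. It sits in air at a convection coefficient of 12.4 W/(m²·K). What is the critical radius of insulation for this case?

For a cylinder r_cr = k/h = 0.114/12.4
r_cr = 9.19 mm; since the bare radius (4.2 mm) is below r_cr, adding a thin layer of insulation will *increase* heat loss.

r_cr ≈ 9.19 mm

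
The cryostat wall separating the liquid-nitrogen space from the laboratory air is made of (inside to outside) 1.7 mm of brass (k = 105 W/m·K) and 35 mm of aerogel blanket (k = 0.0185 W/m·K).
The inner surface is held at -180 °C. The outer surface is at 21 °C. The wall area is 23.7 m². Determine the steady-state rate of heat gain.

Using the resistance-network approach (series):
R_brass = L/(kA) = 0.0017/(105×23.7) = 6.831×10^-7 K/W
R_aerogel blanket = L/(kA) = 0.035/(0.0185×23.7) = 0.07983 K/W
R_total = 0.07983 K/W
Q = ΔT / R_total = 201 / 0.07983

Q ≈ 2520 W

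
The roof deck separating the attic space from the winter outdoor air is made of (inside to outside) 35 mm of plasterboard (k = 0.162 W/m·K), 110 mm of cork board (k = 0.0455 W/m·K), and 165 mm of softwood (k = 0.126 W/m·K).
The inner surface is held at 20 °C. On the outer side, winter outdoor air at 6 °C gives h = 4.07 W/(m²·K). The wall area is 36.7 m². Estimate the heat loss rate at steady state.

Thermal resistances in series:
R_plasterboard = L/(kA) = 0.035/(0.162×36.7) = 0.005887 K/W
R_cork board = L/(kA) = 0.11/(0.0455×36.7) = 0.06587 K/W
R_softwood = L/(kA) = 0.165/(0.126×36.7) = 0.03568 K/W
R_outer film = 1/(h_o·A) = 1/(4.07×36.7) = 0.006695 K/W
R_total = 0.1141 K/W
Q = ΔT / R_total = 14 / 0.1141

Q ≈ 123 W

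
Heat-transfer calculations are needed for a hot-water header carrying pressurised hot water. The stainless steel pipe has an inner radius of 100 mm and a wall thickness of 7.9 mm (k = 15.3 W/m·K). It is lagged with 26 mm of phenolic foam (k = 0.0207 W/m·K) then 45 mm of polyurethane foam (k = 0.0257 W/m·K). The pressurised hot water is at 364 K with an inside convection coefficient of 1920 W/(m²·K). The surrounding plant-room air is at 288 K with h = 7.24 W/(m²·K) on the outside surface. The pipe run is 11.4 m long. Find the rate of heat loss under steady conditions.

Q ≈ 242 W

Treating each annulus and film as a series resistance:
R_inner film = 1/(h_i·2πr₁L) = 1/(1920×2π×0.1×11.4) = 7.271×10^-5 K/W
R_stainless steel pipe wall = ln(107.9/100)/(2π×15.3×11.4) = 6.938×10^-5 K/W
R_phenolic foam = ln(133.9/107.9)/(2π×0.0207×11.4) = 0.1456 K/W
R_polyurethane foam = ln(178.9/133.9)/(2π×0.0257×11.4) = 0.1574 K/W
R_outer film = 1/(h_o·2πr_oL) = 1/(7.24×2π×0.1789×11.4) = 0.01078 K/W
R_total = 0.3139 K/W
Q = ΔT/R_total = 76/0.3139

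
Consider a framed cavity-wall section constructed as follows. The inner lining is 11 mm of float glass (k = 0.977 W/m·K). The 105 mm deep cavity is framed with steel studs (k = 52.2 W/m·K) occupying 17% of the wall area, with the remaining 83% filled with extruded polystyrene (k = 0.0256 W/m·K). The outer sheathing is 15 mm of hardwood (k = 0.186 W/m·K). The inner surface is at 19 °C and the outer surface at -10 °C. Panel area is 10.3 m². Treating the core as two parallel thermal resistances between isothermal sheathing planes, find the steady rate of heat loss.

Sheathing layers in series; stud and cavity paths in parallel between them.
R_inner = 0.011/(0.977×10.3) = 0.001093 K/W
R_stud  = 0.105/(52.2×0.17×10.3) = 0.001149 K/W
R_cav   = 0.105/(0.0256×0.83×10.3) = 0.4798 K/W
1/R_core = 1/R_stud + 1/R_cav → R_core = 0.001146 K/W
R_outer = 0.015/(0.186×10.3) = 0.00783 K/W
R_total = 0.01007 K/W
Q = ΔT/R_total = 29/0.01007

Q ≈ 2880 W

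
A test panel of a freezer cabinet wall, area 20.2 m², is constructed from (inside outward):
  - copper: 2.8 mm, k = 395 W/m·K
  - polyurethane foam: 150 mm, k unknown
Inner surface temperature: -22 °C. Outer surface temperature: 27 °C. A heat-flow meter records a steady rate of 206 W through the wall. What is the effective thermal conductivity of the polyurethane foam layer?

k ≈ 0.0312 W/(m·K)

Thermal resistances in series:
R_copper = L/(kA) = 0.0028/(395×20.2) = 3.509×10^-7 K/W
Sum of known resistances R_other = 3.509×10^-7 K/W
Total R = ΔT/Q = 49/206 = 0.2379 K/W
R_polyurethane foam = R_total − R_other = 0.2379 K/W
k = L/(R·A) = 0.15/(0.2379×20.2)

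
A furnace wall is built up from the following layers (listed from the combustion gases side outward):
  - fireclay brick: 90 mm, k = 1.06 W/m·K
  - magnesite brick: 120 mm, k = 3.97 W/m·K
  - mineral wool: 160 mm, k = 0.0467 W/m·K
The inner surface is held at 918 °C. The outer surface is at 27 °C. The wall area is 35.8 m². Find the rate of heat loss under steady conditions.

Model the wall as resistances in series:
R_fireclay brick = L/(kA) = 0.09/(1.06×35.8) = 0.002372 K/W
R_magnesite brick = L/(kA) = 0.12/(3.97×35.8) = 8.443×10^-4 K/W
R_mineral wool = L/(kA) = 0.16/(0.0467×35.8) = 0.0957 K/W
R_total = 0.09892 K/W
Q = ΔT / R_total = 891 / 0.09892

Q ≈ 9010 W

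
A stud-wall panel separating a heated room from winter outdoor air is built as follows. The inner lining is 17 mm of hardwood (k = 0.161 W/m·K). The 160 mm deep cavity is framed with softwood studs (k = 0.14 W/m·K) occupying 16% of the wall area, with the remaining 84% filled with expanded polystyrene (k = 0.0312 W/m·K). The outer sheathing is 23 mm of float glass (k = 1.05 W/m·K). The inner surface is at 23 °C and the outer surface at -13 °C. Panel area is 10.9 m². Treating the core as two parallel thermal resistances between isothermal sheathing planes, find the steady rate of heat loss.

Q ≈ 115 W

Sheathing layers in series; stud and cavity paths in parallel between them.
R_inner = 0.017/(0.161×10.9) = 0.009687 K/W
R_stud  = 0.16/(0.14×0.16×10.9) = 0.6553 K/W
R_cav   = 0.16/(0.0312×0.84×10.9) = 0.5601 K/W
1/R_core = 1/R_stud + 1/R_cav → R_core = 0.302 K/W
R_outer = 0.023/(1.05×10.9) = 0.00201 K/W
R_total = 0.3137 K/W
Q = ΔT/R_total = 36/0.3137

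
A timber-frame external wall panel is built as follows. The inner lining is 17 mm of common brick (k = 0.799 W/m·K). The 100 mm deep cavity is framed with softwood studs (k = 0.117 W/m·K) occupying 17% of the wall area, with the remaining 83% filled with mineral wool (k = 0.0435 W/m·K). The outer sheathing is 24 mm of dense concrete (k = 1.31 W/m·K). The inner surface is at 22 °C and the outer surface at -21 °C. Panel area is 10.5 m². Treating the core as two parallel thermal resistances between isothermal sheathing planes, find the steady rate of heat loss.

Sheathing layers in series; stud and cavity paths in parallel between them.
R_inner = 0.017/(0.799×10.5) = 0.002026 K/W
R_stud  = 0.1/(0.117×0.17×10.5) = 0.4788 K/W
R_cav   = 0.1/(0.0435×0.83×10.5) = 0.2638 K/W
1/R_core = 1/R_stud + 1/R_cav → R_core = 0.1701 K/W
R_outer = 0.024/(1.31×10.5) = 0.001745 K/W
R_total = 0.1739 K/W
Q = ΔT/R_total = 43/0.1739

Q ≈ 247 W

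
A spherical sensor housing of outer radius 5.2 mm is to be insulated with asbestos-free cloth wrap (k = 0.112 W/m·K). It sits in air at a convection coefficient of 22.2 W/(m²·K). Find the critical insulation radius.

r_cr ≈ 10.1 mm

For a sphere r_cr = 2k/h = 2×0.112/22.2
r_cr = 10.1 mm; since the bare radius (5.2 mm) is below r_cr, adding a thin layer of insulation will *increase* heat loss.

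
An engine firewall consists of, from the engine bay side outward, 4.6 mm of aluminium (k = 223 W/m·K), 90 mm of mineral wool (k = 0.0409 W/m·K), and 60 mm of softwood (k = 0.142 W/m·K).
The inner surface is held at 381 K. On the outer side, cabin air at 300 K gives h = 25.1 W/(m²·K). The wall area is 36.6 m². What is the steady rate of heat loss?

Model the wall as resistances in series:
R_aluminium = L/(kA) = 0.0046/(223×36.6) = 5.636×10^-7 K/W
R_mineral wool = L/(kA) = 0.09/(0.0409×36.6) = 0.06012 K/W
R_softwood = L/(kA) = 0.06/(0.142×36.6) = 0.01154 K/W
R_outer film = 1/(h_o·A) = 1/(25.1×36.6) = 0.001089 K/W
R_total = 0.07276 K/W
Q = ΔT / R_total = 81 / 0.07276

Q ≈ 1110 W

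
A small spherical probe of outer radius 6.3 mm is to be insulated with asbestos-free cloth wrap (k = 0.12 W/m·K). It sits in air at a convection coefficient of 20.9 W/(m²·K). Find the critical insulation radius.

r_cr ≈ 11.5 mm

For a sphere r_cr = 2k/h = 2×0.12/20.9
r_cr = 11.5 mm; since the bare radius (6.3 mm) is below r_cr, adding a thin layer of insulation will *increase* heat loss.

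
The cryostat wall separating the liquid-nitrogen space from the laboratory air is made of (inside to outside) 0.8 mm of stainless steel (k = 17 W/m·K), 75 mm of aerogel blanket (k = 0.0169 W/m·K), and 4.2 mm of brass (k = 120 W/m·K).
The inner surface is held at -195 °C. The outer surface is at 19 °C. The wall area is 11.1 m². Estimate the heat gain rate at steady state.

Model the wall as resistances in series:
R_stainless steel = L/(kA) = 0.0008/(17×11.1) = 4.24×10^-6 K/W
R_aerogel blanket = L/(kA) = 0.075/(0.0169×11.1) = 0.3998 K/W
R_brass = L/(kA) = 0.0042/(120×11.1) = 3.153×10^-6 K/W
R_total = 0.3998 K/W
Q = ΔT / R_total = 214 / 0.3998

Q ≈ 535 W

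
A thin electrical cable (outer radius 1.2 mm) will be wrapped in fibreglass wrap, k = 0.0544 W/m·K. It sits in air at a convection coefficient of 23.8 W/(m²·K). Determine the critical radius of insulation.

r_cr ≈ 2.29 mm

For a cylinder r_cr = k/h = 0.0544/23.8
r_cr = 2.29 mm; since the bare radius (1.2 mm) is below r_cr, adding a thin layer of insulation will *increase* heat loss.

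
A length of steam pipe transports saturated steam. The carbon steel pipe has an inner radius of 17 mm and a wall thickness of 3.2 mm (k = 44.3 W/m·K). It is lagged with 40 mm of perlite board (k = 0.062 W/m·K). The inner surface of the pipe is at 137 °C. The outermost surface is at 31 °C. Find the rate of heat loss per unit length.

q′ ≈ 37.8 W/m

Per-layer cylindrical resistances, series-summed:
R_carbon steel pipe wall = ln(20.2/17)/(2π×44.3×1) = 6.196×10^-4 K/W
R_perlite board = ln(60.2/20.2)/(2π×0.062×1) = 2.803 K/W
R_total = 2.804 K/W
Q = ΔT/R_total = 106/2.804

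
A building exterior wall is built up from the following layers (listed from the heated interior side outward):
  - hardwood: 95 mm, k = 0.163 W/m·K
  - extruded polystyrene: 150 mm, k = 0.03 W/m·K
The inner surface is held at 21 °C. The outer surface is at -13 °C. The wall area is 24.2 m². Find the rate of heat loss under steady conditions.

Using the resistance-network approach (series):
R_hardwood = L/(kA) = 0.095/(0.163×24.2) = 0.02408 K/W
R_extruded polystyrene = L/(kA) = 0.15/(0.03×24.2) = 0.2066 K/W
R_total = 0.2307 K/W
Q = ΔT / R_total = 34 / 0.2307

Q ≈ 147 W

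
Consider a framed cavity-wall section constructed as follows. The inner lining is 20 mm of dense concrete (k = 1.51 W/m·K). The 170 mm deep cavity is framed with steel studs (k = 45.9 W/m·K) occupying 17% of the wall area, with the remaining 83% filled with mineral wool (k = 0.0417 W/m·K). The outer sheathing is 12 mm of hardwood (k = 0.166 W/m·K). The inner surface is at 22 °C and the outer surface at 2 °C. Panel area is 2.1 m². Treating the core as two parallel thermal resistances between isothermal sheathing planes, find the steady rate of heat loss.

Sheathing layers in series; stud and cavity paths in parallel between them.
R_inner = 0.02/(1.51×2.1) = 0.006307 K/W
R_stud  = 0.17/(45.9×0.17×2.1) = 0.01037 K/W
R_cav   = 0.17/(0.0417×0.83×2.1) = 2.339 K/W
1/R_core = 1/R_stud + 1/R_cav → R_core = 0.01033 K/W
R_outer = 0.012/(0.166×2.1) = 0.03442 K/W
R_total = 0.05106 K/W
Q = ΔT/R_total = 20/0.05106

Q ≈ 392 W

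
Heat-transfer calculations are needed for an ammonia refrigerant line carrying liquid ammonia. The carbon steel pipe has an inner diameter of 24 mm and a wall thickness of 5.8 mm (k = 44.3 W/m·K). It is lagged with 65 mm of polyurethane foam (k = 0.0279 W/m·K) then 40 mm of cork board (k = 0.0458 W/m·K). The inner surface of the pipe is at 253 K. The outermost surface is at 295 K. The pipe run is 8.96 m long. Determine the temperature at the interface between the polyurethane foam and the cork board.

T ≈ 289 K

Cylindrical conduction, so R = ln(r₂/r₁)/(2πkL) per layer, in series:
R_carbon steel pipe wall = ln(17.8/12)/(2π×44.3×8.96) = 1.581×10^-4 K/W
R_polyurethane foam = ln(82.8/17.8)/(2π×0.0279×8.96) = 0.9787 K/W
R_cork board = ln(122.8/82.8)/(2π×0.0458×8.96) = 0.1529 K/W
R_total = 1.132 K/W
Q = ΔT/R_total = 42/1.132
Q = 37.1 W
T_interface = T_inner + Q·ΣR(inner→interface) = 253 + 37.1×0.9789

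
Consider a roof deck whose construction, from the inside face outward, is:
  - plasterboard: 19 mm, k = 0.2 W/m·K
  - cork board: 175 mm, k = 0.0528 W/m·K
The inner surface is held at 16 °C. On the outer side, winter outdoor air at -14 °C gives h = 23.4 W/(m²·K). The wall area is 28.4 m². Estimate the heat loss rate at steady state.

Q ≈ 247 W

Using the resistance-network approach (series):
R_plasterboard = L/(kA) = 0.019/(0.2×28.4) = 0.003345 K/W
R_cork board = L/(kA) = 0.175/(0.0528×28.4) = 0.1167 K/W
R_outer film = 1/(h_o·A) = 1/(23.4×28.4) = 0.001505 K/W
R_total = 0.1216 K/W
Q = ΔT / R_total = 30 / 0.1216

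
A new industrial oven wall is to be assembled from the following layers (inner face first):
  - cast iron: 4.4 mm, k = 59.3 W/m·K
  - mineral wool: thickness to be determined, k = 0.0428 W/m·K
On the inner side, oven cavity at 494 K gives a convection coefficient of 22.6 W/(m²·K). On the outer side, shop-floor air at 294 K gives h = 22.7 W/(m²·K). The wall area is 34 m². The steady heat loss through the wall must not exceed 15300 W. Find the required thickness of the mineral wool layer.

L ≈ 15.2 mm

Thermal resistances in series:
R_inner film = 1/(h_i·A) = 1/(22.6×34) = 0.001301 K/W
R_cast iron = L/(kA) = 0.0044/(59.3×34) = 2.182×10^-6 K/W
R_outer film = 1/(h_o·A) = 1/(22.7×34) = 0.001296 K/W
Sum of the known resistances R_other = 0.002599 K/W
Required total resistance R_tot = ΔT/Q_allow = 200/15300 = 0.01307 K/W
R_mineral wool = R_tot − R_other = 0.01047 K/W
L = R·k·A = 0.01047×0.0428×34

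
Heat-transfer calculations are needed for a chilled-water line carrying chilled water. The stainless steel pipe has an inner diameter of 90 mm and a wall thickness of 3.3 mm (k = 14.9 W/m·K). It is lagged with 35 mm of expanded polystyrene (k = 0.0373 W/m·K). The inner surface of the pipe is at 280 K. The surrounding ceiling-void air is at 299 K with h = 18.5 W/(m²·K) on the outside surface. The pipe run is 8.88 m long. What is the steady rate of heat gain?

Q ≈ 69.4 W

Radial resistances (cylindrical: R_cond = ln(r_o/r_i)/(2πkL), R_conv = 1/(h·2πrL)):
R_stainless steel pipe wall = ln(48.3/45)/(2π×14.9×8.88) = 8.513×10^-5 K/W
R_expanded polystyrene = ln(83.3/48.3)/(2π×0.0373×8.88) = 0.2619 K/W
R_outer film = 1/(h_o·2πr_oL) = 1/(18.5×2π×0.0833×8.88) = 0.01163 K/W
R_total = 0.2736 K/W
Q = ΔT/R_total = 19/0.2736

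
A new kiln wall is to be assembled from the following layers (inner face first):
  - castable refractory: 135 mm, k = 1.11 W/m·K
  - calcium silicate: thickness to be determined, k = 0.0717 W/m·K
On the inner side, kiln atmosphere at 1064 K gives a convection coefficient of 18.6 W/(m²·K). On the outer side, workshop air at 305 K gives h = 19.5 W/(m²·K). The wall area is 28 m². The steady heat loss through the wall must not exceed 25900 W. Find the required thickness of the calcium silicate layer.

Series thermal resistances:
R_inner film = 1/(h_i·A) = 1/(18.6×28) = 0.00192 K/W
R_castable refractory = L/(kA) = 0.135/(1.11×28) = 0.004344 K/W
R_outer film = 1/(h_o·A) = 1/(19.5×28) = 0.001832 K/W
Sum of the known resistances R_other = 0.008095 K/W
Required total resistance R_tot = ΔT/Q_allow = 759/25900 = 0.02931 K/W
R_calcium silicate = R_tot − R_other = 0.02121 K/W
L = R·k·A = 0.02121×0.0717×28

L ≈ 42.6 mm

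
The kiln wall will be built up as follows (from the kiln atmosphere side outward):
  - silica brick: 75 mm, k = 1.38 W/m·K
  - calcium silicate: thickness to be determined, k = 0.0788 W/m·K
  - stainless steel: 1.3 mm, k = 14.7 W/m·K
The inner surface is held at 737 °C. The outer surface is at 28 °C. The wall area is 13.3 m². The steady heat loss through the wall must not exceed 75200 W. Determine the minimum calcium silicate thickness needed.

Series thermal resistances:
R_silica brick = L/(kA) = 0.075/(1.38×13.3) = 0.004086 K/W
R_stainless steel = L/(kA) = 0.0013/(14.7×13.3) = 6.649×10^-6 K/W
Sum of the known resistances R_other = 0.004093 K/W
Required total resistance R_tot = ΔT/Q_allow = 709/75200 = 0.009428 K/W
R_calcium silicate = R_tot − R_other = 0.005335 K/W
L = R·k·A = 0.005335×0.0788×13.3

L ≈ 5.59 mm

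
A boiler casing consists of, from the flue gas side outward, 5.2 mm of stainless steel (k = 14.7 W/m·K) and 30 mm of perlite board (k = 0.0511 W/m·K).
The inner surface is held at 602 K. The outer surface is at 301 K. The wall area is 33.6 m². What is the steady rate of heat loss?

Q ≈ 17200 W

Series thermal resistances:
R_stainless steel = L/(kA) = 0.0052/(14.7×33.6) = 1.053×10^-5 K/W
R_perlite board = L/(kA) = 0.03/(0.0511×33.6) = 0.01747 K/W
R_total = 0.01748 K/W
Q = ΔT / R_total = 301 / 0.01748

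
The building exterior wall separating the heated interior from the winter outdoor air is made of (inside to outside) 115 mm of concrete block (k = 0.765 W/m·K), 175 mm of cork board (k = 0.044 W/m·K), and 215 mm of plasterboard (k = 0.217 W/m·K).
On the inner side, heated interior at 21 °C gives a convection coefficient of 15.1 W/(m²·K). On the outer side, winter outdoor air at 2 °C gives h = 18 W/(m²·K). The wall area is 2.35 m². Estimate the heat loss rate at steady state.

Q ≈ 8.52 W

Using the resistance-network approach (series):
R_inner film = 1/(h_i·A) = 1/(15.1×2.35) = 0.02818 K/W
R_concrete block = L/(kA) = 0.115/(0.765×2.35) = 0.06397 K/W
R_cork board = L/(kA) = 0.175/(0.044×2.35) = 1.692 K/W
R_plasterboard = L/(kA) = 0.215/(0.217×2.35) = 0.4216 K/W
R_outer film = 1/(h_o·A) = 1/(18×2.35) = 0.02364 K/W
R_total = 2.23 K/W
Q = ΔT / R_total = 19 / 2.23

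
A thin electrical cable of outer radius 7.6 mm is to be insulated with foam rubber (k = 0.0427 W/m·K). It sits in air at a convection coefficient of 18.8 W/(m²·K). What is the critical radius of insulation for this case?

r_cr ≈ 2.27 mm

For a cylinder r_cr = k/h = 0.0427/18.8
r_cr = 2.27 mm; since the bare radius (7.6 mm) is above r_cr, any added insulation will reduce heat loss.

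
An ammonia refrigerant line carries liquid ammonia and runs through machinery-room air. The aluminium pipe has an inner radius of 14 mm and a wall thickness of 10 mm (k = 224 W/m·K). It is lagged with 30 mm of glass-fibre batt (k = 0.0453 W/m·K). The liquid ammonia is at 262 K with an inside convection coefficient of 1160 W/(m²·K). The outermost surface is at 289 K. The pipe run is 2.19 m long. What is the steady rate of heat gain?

Cylindrical conduction, so R = ln(r₂/r₁)/(2πkL) per layer, in series:
R_inner film = 1/(h_i·2πr₁L) = 1/(1160×2π×0.014×2.19) = 0.004475 K/W
R_aluminium pipe wall = ln(24/14)/(2π×224×2.19) = 1.749×10^-4 K/W
R_glass-fibre batt = ln(54/24)/(2π×0.0453×2.19) = 1.301 K/W
R_total = 1.306 K/W
Q = ΔT/R_total = 27/1.306

Q ≈ 20.7 W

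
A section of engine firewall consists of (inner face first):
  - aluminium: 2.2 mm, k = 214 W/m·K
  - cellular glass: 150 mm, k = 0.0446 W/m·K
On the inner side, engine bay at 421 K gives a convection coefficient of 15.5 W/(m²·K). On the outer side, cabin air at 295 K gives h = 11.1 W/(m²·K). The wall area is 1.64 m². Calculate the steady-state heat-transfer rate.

Model the wall as resistances in series:
R_inner film = 1/(h_i·A) = 1/(15.5×1.64) = 0.03934 K/W
R_aluminium = L/(kA) = 0.0022/(214×1.64) = 6.269×10^-6 K/W
R_cellular glass = L/(kA) = 0.15/(0.0446×1.64) = 2.051 K/W
R_outer film = 1/(h_o·A) = 1/(11.1×1.64) = 0.05493 K/W
R_total = 2.145 K/W
Q = ΔT / R_total = 126 / 2.145

Q ≈ 58.7 W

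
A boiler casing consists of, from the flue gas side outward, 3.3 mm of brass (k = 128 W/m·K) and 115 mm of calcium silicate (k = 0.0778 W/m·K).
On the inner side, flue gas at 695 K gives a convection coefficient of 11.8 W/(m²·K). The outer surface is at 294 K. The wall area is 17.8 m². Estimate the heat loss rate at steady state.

Using the resistance-network approach (series):
R_inner film = 1/(h_i·A) = 1/(11.8×17.8) = 0.004761 K/W
R_brass = L/(kA) = 0.0033/(128×17.8) = 1.448×10^-6 K/W
R_calcium silicate = L/(kA) = 0.115/(0.0778×17.8) = 0.08304 K/W
R_total = 0.0878 K/W
Q = ΔT / R_total = 401 / 0.0878

Q ≈ 4570 W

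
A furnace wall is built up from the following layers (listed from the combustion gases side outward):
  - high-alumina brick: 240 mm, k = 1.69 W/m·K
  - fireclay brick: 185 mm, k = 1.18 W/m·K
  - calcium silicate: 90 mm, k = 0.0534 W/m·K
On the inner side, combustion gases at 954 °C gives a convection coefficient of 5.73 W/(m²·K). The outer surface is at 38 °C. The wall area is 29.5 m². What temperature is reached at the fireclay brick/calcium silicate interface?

Using the resistance-network approach (series):
R_inner film = 1/(h_i·A) = 1/(5.73×29.5) = 0.005916 K/W
R_high-alumina brick = L/(kA) = 0.24/(1.69×29.5) = 0.004814 K/W
R_fireclay brick = L/(kA) = 0.185/(1.18×29.5) = 0.005315 K/W
R_calcium silicate = L/(kA) = 0.09/(0.0534×29.5) = 0.05713 K/W
R_total = 0.07318 K/W;  Q = ΔT/R_total = 916/0.07318 = 12520 W
T_interface = T_inner − Q·ΣR(inner→interface) = 954 − 12500×0.01604

T ≈ 753 °C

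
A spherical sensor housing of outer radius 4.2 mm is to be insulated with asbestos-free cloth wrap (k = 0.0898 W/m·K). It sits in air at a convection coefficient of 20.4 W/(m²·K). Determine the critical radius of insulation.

r_cr ≈ 8.8 mm

For a sphere r_cr = 2k/h = 2×0.0898/20.4
r_cr = 8.8 mm; since the bare radius (4.2 mm) is below r_cr, adding a thin layer of insulation will *increase* heat loss.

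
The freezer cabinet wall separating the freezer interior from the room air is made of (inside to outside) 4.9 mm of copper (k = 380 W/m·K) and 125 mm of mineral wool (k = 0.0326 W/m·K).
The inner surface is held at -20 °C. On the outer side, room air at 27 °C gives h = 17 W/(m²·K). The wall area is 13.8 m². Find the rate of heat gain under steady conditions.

Treating each layer as a thermal resistance in series:
R_copper = L/(kA) = 0.0049/(380×13.8) = 9.344×10^-7 K/W
R_mineral wool = L/(kA) = 0.125/(0.0326×13.8) = 0.2779 K/W
R_outer film = 1/(h_o·A) = 1/(17×13.8) = 0.004263 K/W
R_total = 0.2821 K/W
Q = ΔT / R_total = 47 / 0.2821

Q ≈ 167 W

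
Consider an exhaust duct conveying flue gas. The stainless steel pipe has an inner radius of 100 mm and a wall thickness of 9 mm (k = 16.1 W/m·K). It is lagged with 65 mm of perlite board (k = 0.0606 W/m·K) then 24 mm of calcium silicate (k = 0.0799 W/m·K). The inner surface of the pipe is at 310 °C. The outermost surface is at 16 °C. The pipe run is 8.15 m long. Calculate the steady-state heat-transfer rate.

For a radial system each layer contributes R = ln(r_out/r_in)/(2πkL); films add R = 1/(hA).
R_stainless steel pipe wall = ln(109/100)/(2π×16.1×8.15) = 1.045×10^-4 K/W
R_perlite board = ln(174/109)/(2π×0.0606×8.15) = 0.1507 K/W
R_calcium silicate = ln(198/174)/(2π×0.0799×8.15) = 0.03158 K/W
R_total = 0.1824 K/W
Q = ΔT/R_total = 294/0.1824

Q ≈ 1610 W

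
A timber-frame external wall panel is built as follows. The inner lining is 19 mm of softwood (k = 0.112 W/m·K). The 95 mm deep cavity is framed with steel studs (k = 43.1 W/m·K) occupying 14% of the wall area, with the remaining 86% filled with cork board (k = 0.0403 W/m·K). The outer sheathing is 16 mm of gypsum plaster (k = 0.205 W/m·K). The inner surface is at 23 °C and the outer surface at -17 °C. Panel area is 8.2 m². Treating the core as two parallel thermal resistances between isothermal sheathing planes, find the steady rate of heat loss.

Sheathing layers in series; stud and cavity paths in parallel between them.
R_inner = 0.019/(0.112×8.2) = 0.02069 K/W
R_stud  = 0.095/(43.1×0.14×8.2) = 0.00192 K/W
R_cav   = 0.095/(0.0403×0.86×8.2) = 0.3343 K/W
1/R_core = 1/R_stud + 1/R_cav → R_core = 0.001909 K/W
R_outer = 0.016/(0.205×8.2) = 0.009518 K/W
R_total = 0.03212 K/W
Q = ΔT/R_total = 40/0.03212

Q ≈ 1250 W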